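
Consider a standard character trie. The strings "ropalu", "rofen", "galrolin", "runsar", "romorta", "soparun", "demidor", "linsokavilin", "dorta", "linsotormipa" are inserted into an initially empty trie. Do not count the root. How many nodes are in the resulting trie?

64

Count nodes per top-level branch (shared prefixes stored once):
  'd'-branch (demidor, dorta): 11 nodes
  'g'-branch (galrolin): 8 nodes
  'l'-branch (linsokavilin, linsotormipa): 19 nodes
  'r'-branch (rofen, romorta, ropalu, runsar): 19 nodes
  's'-branch (soparun): 7 nodes
Sum: 64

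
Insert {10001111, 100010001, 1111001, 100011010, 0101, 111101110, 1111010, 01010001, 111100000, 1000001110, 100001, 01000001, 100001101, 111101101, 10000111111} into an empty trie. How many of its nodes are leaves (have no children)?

A leaf is a node with no children — equivalently, the end of a word that is not a proper prefix of any other stored word.
Those words: "01000001", "01010001", "1000001110", "100001101", "10000111111", "100010001", "100011010", "10001111", "111100000", "1111001", "1111010", "111101101", "111101110"
Leaf count: 13

13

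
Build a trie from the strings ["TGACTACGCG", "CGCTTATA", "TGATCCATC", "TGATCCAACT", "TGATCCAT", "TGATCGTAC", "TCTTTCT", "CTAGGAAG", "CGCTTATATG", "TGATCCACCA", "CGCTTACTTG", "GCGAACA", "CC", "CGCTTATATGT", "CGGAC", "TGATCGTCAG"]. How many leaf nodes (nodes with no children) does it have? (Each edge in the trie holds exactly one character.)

13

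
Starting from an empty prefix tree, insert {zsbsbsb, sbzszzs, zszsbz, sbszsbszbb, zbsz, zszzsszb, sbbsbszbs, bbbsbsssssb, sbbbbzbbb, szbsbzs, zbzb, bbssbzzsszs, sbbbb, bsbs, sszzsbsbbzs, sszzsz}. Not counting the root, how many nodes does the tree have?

For each word, the new-node count is its length minus the longest prefix already in the trie:
  "zsbsbsb" → 7 new (z, s, b, s, b, s, b)
  "sbzszzs" → 7 new (s, b, z, s, z, z, s)
  "zszsbz" → prefix "zs" already present; 4 new (z, s, b, z)
  "sbszsbszbb" → prefix "sb" already present; 8 new (s, z, s, b, s, z, b, b)
  "zbsz" → prefix "z" already present; 3 new (b, s, z)
  "zszzsszb" → prefix "zsz" already present; 5 new (z, s, s, z, b)
  "sbbsbszbs" → prefix "sb" already present; 7 new (b, s, b, s, z, b, s)
  "bbbsbsssssb" → 11 new (b, b, b, s, b, s, s, s, s, s, b)
  "sbbbbzbbb" → prefix "sbb" already present; 6 new (b, b, z, b, b, b)
  "szbsbzs" → prefix "s" already present; 6 new (z, b, s, b, z, s)
  "zbzb" → prefix "zb" already present; 2 new (z, b)
  "bbssbzzsszs" → prefix "bb" already present; 9 new (s, s, b, z, z, s, s, z, s)
  "sbbbb" → prefix "sbbbb" already present; 0 new (none)
  "bsbs" → prefix "b" already present; 3 new (s, b, s)
  "sszzsbsbbzs" → prefix "s" already present; 10 new (s, z, z, s, b, s, b, b, z, s)
  "sszzsz" → prefix "sszzs" already present; 1 new (z)
Total nodes = 7 + 7 + 4 + 8 + 3 + 5 + 7 + 11 + 6 + 6 + 2 + 9 + 0 + 3 + 10 + 1 = 89

89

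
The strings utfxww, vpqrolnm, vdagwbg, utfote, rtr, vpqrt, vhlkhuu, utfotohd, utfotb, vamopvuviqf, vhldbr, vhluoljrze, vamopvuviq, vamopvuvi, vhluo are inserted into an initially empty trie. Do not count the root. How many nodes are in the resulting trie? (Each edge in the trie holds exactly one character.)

57

For each word, the new-node count is its length minus the longest prefix already in the trie:
  "utfxww" → 6 new (u, t, f, x, w, w)
  "vpqrolnm" → 8 new (v, p, q, r, o, l, n, m)
  "vdagwbg" → prefix "v" already present; 6 new (d, a, g, w, b, g)
  "utfote" → prefix "utf" already present; 3 new (o, t, e)
  "rtr" → 3 new (r, t, r)
  "vpqrt" → prefix "vpqr" already present; 1 new (t)
  "vhlkhuu" → prefix "v" already present; 6 new (h, l, k, h, u, u)
  "utfotohd" → prefix "utfot" already present; 3 new (o, h, d)
  "utfotb" → prefix "utfot" already present; 1 new (b)
  "vamopvuviqf" → prefix "v" already present; 10 new (a, m, o, p, v, u, v, i, q, f)
  "vhldbr" → prefix "vhl" already present; 3 new (d, b, r)
  "vhluoljrze" → prefix "vhl" already present; 7 new (u, o, l, j, r, z, e)
  "vamopvuviq" → prefix "vamopvuviq" already present; 0 new (none)
  "vamopvuvi" → prefix "vamopvuvi" already present; 0 new (none)
  "vhluo" → prefix "vhluo" already present; 0 new (none)
Total nodes = 6 + 8 + 6 + 3 + 3 + 1 + 6 + 3 + 1 + 10 + 3 + 7 + 0 + 0 + 0 = 57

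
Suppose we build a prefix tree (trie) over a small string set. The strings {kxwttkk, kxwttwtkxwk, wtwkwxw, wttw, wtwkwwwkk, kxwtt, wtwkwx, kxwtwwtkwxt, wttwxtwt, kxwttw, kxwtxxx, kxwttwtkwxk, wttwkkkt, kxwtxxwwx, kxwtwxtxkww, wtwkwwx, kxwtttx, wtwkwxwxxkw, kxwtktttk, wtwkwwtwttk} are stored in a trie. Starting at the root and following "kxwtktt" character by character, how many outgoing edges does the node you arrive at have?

The children of the "kxwtktt" node are the distinct next characters among strings starting with "kxwtktt".
Characters that immediately follow "kxwtktt" among the stored strings: {t}.
That node has 1 child edge.

1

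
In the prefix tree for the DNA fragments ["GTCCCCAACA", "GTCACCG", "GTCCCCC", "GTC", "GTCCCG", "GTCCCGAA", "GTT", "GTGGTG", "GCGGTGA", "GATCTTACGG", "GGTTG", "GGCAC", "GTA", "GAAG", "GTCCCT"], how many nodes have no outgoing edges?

13

A leaf is a node with no children — equivalently, the end of a word that is not a proper prefix of any other stored word.
Those words: "GAAG", "GATCTTACGG", "GCGGTGA", "GGCAC", "GGTTG", "GTA", "GTCACCG", "GTCCCCAACA", "GTCCCCC", "GTCCCGAA", "GTCCCT", "GTGGTG", "GTT"
Leaf count: 13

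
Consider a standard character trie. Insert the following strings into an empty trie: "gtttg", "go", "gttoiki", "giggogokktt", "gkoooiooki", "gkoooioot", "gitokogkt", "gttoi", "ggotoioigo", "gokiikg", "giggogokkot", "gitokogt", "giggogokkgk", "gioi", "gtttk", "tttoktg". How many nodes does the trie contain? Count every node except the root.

Count nodes per top-level branch (shared prefixes stored once):
  'g'-branch (ggotoioigo, giggogokkgk, giggogokkot, giggogokktt, gioi, gitokogkt, gitokogt, gkoooiooki, gkoooioot, go, gokiikg, gttoi, gttoiki, gtttg, gtttk): 59 nodes
  't'-branch (tttoktg): 7 nodes
Sum: 66

66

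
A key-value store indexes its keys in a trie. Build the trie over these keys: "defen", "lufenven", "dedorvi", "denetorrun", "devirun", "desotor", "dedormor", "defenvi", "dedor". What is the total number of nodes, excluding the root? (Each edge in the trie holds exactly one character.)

41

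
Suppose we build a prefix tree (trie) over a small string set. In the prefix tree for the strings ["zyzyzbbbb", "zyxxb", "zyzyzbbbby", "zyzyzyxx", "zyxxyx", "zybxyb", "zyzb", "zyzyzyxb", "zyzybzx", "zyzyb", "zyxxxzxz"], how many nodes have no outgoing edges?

9

Leaves are exactly the stored words that no other stored word extends.
Those words: "zybxyb", "zyxxb", "zyxxxzxz", "zyxxyx", "zyzb", "zyzybzx", "zyzyzbbbby", "zyzyzyxb", "zyzyzyxx"
Leaf count: 9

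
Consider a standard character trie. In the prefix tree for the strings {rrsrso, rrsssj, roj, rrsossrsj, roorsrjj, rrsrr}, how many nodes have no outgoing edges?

6

Leaves are exactly the stored words that no other stored word extends.
Those words: "roj", "roorsrjj", "rrsossrsj", "rrsrr", "rrsrso", "rrsssj"
Leaf count: 6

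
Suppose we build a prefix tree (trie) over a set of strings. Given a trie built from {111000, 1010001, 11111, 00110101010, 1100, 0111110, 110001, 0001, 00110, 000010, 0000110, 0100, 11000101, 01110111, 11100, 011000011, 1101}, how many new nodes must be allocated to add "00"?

Every character of "00" already lies on an existing path (it is a prefix of some stored word).
No new nodes are needed: 0.

0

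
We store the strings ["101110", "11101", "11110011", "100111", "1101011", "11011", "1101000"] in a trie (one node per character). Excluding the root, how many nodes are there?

For each word, the new-node count is its length minus the longest prefix already in the trie:
  "101110" → 6 new (1, 0, 1, 1, 1, 0)
  "11101" → prefix "1" already present; 4 new (1, 1, 0, 1)
  "11110011" → prefix "111" already present; 5 new (1, 0, 0, 1, 1)
  "100111" → prefix "10" already present; 4 new (0, 1, 1, 1)
  "1101011" → prefix "11" already present; 5 new (0, 1, 0, 1, 1)
  "11011" → prefix "1101" already present; 1 new (1)
  "1101000" → prefix "11010" already present; 2 new (0, 0)
Total nodes = 6 + 4 + 5 + 4 + 5 + 1 + 2 = 27

27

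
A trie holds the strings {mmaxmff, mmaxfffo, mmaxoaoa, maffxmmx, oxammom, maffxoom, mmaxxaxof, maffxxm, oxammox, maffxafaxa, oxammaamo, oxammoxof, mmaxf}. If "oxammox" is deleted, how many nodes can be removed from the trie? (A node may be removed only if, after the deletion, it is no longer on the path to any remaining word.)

After clearing the end-marker at "oxammox", prune upward until reaching a node still needed by another word.
Every node on "oxammox" is still needed (e.g. by "oxammoxof"), so nothing is freed.
Nodes removed: 0

0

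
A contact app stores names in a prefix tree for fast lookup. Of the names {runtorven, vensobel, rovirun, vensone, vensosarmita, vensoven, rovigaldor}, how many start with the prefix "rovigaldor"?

1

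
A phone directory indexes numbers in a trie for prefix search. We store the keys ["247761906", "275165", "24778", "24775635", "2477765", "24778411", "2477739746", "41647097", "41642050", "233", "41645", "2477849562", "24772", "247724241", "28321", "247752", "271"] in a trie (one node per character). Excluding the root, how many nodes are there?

For each word, the new-node count is its length minus the longest prefix already in the trie:
  "247761906" → 9 new (2, 4, 7, 7, 6, 1, 9, 0, 6)
  "275165" → prefix "2" already present; 5 new (7, 5, 1, 6, 5)
  "24778" → prefix "2477" already present; 1 new (8)
  "24775635" → prefix "2477" already present; 4 new (5, 6, 3, 5)
  "2477765" → prefix "2477" already present; 3 new (7, 6, 5)
  "24778411" → prefix "24778" already present; 3 new (4, 1, 1)
  "2477739746" → prefix "24777" already present; 5 new (3, 9, 7, 4, 6)
  "41647097" → 8 new (4, 1, 6, 4, 7, 0, 9, 7)
  "41642050" → prefix "4164" already present; 4 new (2, 0, 5, 0)
  "233" → prefix "2" already present; 2 new (3, 3)
  "41645" → prefix "4164" already present; 1 new (5)
  "2477849562" → prefix "247784" already present; 4 new (9, 5, 6, 2)
  "24772" → prefix "2477" already present; 1 new (2)
  "247724241" → prefix "24772" already present; 4 new (4, 2, 4, 1)
  "28321" → prefix "2" already present; 4 new (8, 3, 2, 1)
  "247752" → prefix "24775" already present; 1 new (2)
  "271" → prefix "27" already present; 1 new (1)
Total nodes = 9 + 5 + 1 + 4 + 3 + 3 + 5 + 8 + 4 + 2 + 1 + 4 + 1 + 4 + 4 + 1 + 1 = 60

60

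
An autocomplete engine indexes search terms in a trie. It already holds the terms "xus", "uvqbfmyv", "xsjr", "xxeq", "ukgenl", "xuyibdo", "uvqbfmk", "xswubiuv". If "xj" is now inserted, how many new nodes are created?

1

The longest prefix of "xj" already in the trie is "x" (length 1).
So 2 − 1 = 1 new nodes.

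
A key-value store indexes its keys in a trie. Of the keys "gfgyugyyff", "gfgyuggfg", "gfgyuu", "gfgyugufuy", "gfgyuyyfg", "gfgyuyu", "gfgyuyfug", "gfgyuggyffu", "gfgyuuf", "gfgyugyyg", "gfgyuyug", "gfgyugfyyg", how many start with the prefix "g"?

Traverse to the node for "g", then collect every word in that subtree.
Matches: "gfgyugfyyg", "gfgyuggfg", "gfgyuggyffu", "gfgyugufuy", "gfgyugyyff", "gfgyugyyg", "gfgyuu", "gfgyuuf", "gfgyuyfug", "gfgyuyu", "gfgyuyug", "gfgyuyyfg"
Count: 12

12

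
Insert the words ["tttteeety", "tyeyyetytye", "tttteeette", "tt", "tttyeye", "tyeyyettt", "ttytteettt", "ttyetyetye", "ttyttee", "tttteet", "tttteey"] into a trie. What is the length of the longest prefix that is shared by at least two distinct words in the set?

8

The deepest shared node is where two words last agree before diverging.
e.g. "tttteeette" and "tttteeety" share the prefix "tttteeet" of length 8; no pair shares a longer one.
Longest shared-prefix length: 8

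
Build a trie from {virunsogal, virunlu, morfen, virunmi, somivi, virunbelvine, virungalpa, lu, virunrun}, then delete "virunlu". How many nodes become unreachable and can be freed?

2

Walk "virunlu" from the leaf back toward the root, removing each node that no remaining word uses.
The suffix "lu" (2 nodes) is used only by "virunlu"; the node for "virun" still has the child "s", so pruning stops there.
Nodes removed: 2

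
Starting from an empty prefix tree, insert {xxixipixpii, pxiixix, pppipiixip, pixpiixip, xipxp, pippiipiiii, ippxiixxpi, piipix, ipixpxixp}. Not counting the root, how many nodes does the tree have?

69

Count nodes per top-level branch (shared prefixes stored once):
  'i'-branch (ipixpxixp, ippxiixxpi): 17 nodes
  'p'-branch (piipix, pippiipiiii, pixpiixip, pppipiixip, pxiixix): 37 nodes
  'x'-branch (xipxp, xxixipixpii): 15 nodes
Sum: 69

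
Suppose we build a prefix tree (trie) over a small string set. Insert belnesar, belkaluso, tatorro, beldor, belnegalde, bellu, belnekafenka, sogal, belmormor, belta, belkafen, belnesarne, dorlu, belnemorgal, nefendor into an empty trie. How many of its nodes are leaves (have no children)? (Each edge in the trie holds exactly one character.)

14

A leaf is a node with no children — equivalently, the end of a word that is not a proper prefix of any other stored word.
Those words: "beldor", "belkafen", "belkaluso", "bellu", "belmormor", "belnegalde", "belnekafenka", "belnemorgal", "belnesarne", "belta", "dorlu", "nefendor", "sogal", "tatorro"
Leaf count: 14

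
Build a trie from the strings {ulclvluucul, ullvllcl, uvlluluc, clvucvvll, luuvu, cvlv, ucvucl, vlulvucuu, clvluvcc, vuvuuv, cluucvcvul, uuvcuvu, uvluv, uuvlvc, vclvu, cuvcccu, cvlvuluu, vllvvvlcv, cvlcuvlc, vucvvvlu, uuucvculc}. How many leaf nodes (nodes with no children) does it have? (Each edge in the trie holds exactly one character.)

20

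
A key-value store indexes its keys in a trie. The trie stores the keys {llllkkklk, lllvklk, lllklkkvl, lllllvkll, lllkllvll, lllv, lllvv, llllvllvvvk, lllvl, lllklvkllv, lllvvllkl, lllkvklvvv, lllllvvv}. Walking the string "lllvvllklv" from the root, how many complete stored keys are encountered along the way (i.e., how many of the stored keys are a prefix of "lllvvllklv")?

3

Check each prefix of "lllvvllklv" against the stored set — each match is an end-marker on the path.
Prefixes of the query that are stored words: "lllv", "lllvv", "lllvvllkl"
Count: 3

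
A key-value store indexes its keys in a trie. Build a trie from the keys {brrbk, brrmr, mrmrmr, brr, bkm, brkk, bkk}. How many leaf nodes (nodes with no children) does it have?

6

Leaves are exactly the stored words that no other stored word extends.
Those words: "bkk", "bkm", "brkk", "brrbk", "brrmr", "mrmrmr"
Leaf count: 6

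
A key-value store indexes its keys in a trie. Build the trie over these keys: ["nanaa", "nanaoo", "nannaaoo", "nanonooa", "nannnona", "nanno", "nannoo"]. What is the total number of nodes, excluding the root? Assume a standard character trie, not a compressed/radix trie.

23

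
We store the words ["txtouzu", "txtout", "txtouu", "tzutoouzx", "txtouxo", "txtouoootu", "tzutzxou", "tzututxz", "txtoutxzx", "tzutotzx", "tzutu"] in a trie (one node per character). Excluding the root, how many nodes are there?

Insert word by word; a character creates a node only if that edge doesn't already exist:
  "txtouzu" → 7 new (t, x, t, o, u, z, u)
  "txtout" → prefix "txtou" already present; 1 new (t)
  "txtouu" → prefix "txtou" already present; 1 new (u)
  "tzutoouzx" → prefix "t" already present; 8 new (z, u, t, o, o, u, z, x)
  "txtouxo" → prefix "txtou" already present; 2 new (x, o)
  "txtouoootu" → prefix "txtou" already present; 5 new (o, o, o, t, u)
  "tzutzxou" → prefix "tzut" already present; 4 new (z, x, o, u)
  "tzututxz" → prefix "tzut" already present; 4 new (u, t, x, z)
  "txtoutxzx" → prefix "txtout" already present; 3 new (x, z, x)
  "tzutotzx" → prefix "tzuto" already present; 3 new (t, z, x)
  "tzutu" → prefix "tzutu" already present; 0 new (none)
Total nodes = 7 + 1 + 1 + 8 + 2 + 5 + 4 + 4 + 3 + 3 + 0 = 38

38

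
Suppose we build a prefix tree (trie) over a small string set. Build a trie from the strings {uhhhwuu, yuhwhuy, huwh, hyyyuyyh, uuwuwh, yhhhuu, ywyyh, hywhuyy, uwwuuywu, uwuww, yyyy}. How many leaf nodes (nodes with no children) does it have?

Leaves are exactly the stored words that no other stored word extends.
Those words: "huwh", "hywhuyy", "hyyyuyyh", "uhhhwuu", "uuwuwh", "uwuww", "uwwuuywu", "yhhhuu", "yuhwhuy", "ywyyh", "yyyy"
Leaf count: 11

11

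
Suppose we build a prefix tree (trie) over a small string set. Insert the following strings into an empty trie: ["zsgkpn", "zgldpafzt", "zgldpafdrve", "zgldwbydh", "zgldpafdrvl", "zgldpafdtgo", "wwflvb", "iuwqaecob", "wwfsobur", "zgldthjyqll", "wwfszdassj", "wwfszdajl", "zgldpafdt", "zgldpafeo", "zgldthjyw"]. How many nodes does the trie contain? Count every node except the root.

For each word, the new-node count is its length minus the longest prefix already in the trie:
  "zsgkpn" → 6 new (z, s, g, k, p, n)
  "zgldpafzt" → prefix "z" already present; 8 new (g, l, d, p, a, f, z, t)
  "zgldpafdrve" → prefix "zgldpaf" already present; 4 new (d, r, v, e)
  "zgldwbydh" → prefix "zgld" already present; 5 new (w, b, y, d, h)
  "zgldpafdrvl" → prefix "zgldpafdrv" already present; 1 new (l)
  "zgldpafdtgo" → prefix "zgldpafd" already present; 3 new (t, g, o)
  "wwflvb" → 6 new (w, w, f, l, v, b)
  "iuwqaecob" → 9 new (i, u, w, q, a, e, c, o, b)
  "wwfsobur" → prefix "wwf" already present; 5 new (s, o, b, u, r)
  "zgldthjyqll" → prefix "zgld" already present; 7 new (t, h, j, y, q, l, l)
  "wwfszdassj" → prefix "wwfs" already present; 6 new (z, d, a, s, s, j)
  "wwfszdajl" → prefix "wwfszda" already present; 2 new (j, l)
  "zgldpafdt" → prefix "zgldpafdt" already present; 0 new (none)
  "zgldpafeo" → prefix "zgldpaf" already present; 2 new (e, o)
  "zgldthjyw" → prefix "zgldthjy" already present; 1 new (w)
Total nodes = 6 + 8 + 4 + 5 + 1 + 3 + 6 + 9 + 5 + 7 + 6 + 2 + 0 + 2 + 1 = 65

65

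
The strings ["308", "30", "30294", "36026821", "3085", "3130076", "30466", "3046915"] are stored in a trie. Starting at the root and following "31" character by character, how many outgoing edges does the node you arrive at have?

Walk "31" from the root, arriving at one node.
Characters that immediately follow "31" among the stored strings: {3}.
That node has 1 child edge.

1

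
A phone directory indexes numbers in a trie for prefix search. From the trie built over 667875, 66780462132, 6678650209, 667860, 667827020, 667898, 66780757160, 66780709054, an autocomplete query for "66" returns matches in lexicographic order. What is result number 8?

667898

Filter for "66…" and sort: "66780462132", "66780709054", "66780757160", "667827020", "667860", "6678650209", "667875", "667898"
Position 8: 667898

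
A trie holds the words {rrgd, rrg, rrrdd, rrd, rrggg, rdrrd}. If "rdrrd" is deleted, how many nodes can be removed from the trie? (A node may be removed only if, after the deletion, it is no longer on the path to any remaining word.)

4

Walk "rdrrd" from the leaf back toward the root, removing each node that no remaining word uses.
The suffix "drrd" (4 nodes) is used only by "rdrrd"; the node for "r" still has the child "r", so pruning stops there.
Nodes removed: 4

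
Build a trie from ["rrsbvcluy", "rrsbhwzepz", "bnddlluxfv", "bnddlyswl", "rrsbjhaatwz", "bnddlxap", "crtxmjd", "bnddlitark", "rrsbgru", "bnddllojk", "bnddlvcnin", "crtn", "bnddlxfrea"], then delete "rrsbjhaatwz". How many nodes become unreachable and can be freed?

Walk "rrsbjhaatwz" from the leaf back toward the root, removing each node that no remaining word uses.
The suffix "jhaatwz" (7 nodes) is used only by "rrsbjhaatwz"; the node for "rrsb" still has the child "v", so pruning stops there.
Nodes removed: 7

7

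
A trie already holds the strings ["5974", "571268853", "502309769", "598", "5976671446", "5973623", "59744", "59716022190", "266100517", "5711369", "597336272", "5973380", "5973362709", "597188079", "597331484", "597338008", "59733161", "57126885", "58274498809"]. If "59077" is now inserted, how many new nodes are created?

Walking "59077" from the root, the first 2 characters ("59") follow existing edges; "0" is the first miss.
Each of the 3 remaining characters creates one node.

3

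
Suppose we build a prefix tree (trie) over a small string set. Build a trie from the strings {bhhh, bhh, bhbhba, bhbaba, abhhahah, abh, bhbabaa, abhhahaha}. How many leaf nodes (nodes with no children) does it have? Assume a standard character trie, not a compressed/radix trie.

A leaf is a node with no children — equivalently, the end of a word that is not a proper prefix of any other stored word.
Those words: "abhhahaha", "bhbabaa", "bhbhba", "bhhh"
Leaf count: 4

4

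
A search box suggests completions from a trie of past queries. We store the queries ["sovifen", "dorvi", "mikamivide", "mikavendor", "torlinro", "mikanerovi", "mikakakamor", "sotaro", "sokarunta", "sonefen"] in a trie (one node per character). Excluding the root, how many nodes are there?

Count nodes per top-level branch (shared prefixes stored once):
  'd'-branch (dorvi): 5 nodes
  'm'-branch (mikakakamor, mikamivide, mikanerovi, mikavendor): 29 nodes
  's'-branch (sokarunta, sonefen, sotaro, sovifen): 23 nodes
  't'-branch (torlinro): 8 nodes
Sum: 65

65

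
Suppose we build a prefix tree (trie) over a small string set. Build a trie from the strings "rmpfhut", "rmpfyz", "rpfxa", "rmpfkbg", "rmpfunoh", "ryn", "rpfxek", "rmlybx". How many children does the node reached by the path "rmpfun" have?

1

Follow the path "rmpfun" to its node, then look at its outgoing edges.
Distinct next characters after "rmpfun": o.
That node has 1 child edge.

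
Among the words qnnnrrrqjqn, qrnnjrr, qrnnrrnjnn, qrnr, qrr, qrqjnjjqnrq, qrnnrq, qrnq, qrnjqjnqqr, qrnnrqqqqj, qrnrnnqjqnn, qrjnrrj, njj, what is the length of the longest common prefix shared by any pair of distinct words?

Equivalently: take the maximum, over all pairs, of their longest common prefix length.
e.g. "qrnnrq" and "qrnnrqqqqj" share the prefix "qrnnrq" of length 6; no pair shares a longer one.
Longest shared-prefix length: 6

6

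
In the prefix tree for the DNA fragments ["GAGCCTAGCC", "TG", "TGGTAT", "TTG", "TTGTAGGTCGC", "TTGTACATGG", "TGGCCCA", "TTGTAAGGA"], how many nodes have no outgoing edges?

6

A leaf is a node with no children — equivalently, the end of a word that is not a proper prefix of any other stored word.
Those words: "GAGCCTAGCC", "TGGCCCA", "TGGTAT", "TTGTAAGGA", "TTGTACATGG", "TTGTAGGTCGC"
Leaf count: 6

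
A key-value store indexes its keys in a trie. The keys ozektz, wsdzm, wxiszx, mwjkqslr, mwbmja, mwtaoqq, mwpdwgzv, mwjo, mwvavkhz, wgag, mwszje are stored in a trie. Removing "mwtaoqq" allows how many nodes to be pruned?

5

Walk "mwtaoqq" from the leaf back toward the root, removing each node that no remaining word uses.
The suffix "taoqq" (5 nodes) is used only by "mwtaoqq"; the node for "mw" still has the child "j", so pruning stops there.
Nodes removed: 5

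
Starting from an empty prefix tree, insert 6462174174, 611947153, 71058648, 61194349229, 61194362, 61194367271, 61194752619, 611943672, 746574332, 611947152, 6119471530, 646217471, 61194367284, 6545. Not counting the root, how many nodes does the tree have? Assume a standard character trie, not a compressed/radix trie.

Trace insertions, counting only characters that open a new branch:
  "6462174174" → 10 new (6, 4, 6, 2, 1, 7, 4, 1, 7, 4)
  "611947153" → prefix "6" already present; 8 new (1, 1, 9, 4, 7, 1, 5, 3)
  "71058648" → 8 new (7, 1, 0, 5, 8, 6, 4, 8)
  "61194349229" → prefix "61194" already present; 6 new (3, 4, 9, 2, 2, 9)
  "61194362" → prefix "611943" already present; 2 new (6, 2)
  "61194367271" → prefix "6119436" already present; 4 new (7, 2, 7, 1)
  "61194752619" → prefix "611947" already present; 5 new (5, 2, 6, 1, 9)
  "611943672" → prefix "611943672" already present; 0 new (none)
  "746574332" → prefix "7" already present; 8 new (4, 6, 5, 7, 4, 3, 3, 2)
  "611947152" → prefix "61194715" already present; 1 new (2)
  "6119471530" → prefix "611947153" already present; 1 new (0)
  "646217471" → prefix "6462174" already present; 2 new (7, 1)
  "61194367284" → prefix "611943672" already present; 2 new (8, 4)
  "6545" → prefix "6" already present; 3 new (5, 4, 5)
Total nodes = 10 + 8 + 8 + 6 + 2 + 4 + 5 + 0 + 8 + 1 + 1 + 2 + 2 + 3 = 60

60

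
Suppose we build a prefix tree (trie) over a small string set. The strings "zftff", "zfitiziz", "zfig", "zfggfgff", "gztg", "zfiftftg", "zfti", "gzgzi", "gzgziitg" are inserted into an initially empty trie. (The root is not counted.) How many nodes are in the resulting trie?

Insert word by word; a character creates a node only if that edge doesn't already exist:
  "zftff" → 5 new (z, f, t, f, f)
  "zfitiziz" → prefix "zf" already present; 6 new (i, t, i, z, i, z)
  "zfig" → prefix "zfi" already present; 1 new (g)
  "zfggfgff" → prefix "zf" already present; 6 new (g, g, f, g, f, f)
  "gztg" → 4 new (g, z, t, g)
  "zfiftftg" → prefix "zfi" already present; 5 new (f, t, f, t, g)
  "zfti" → prefix "zft" already present; 1 new (i)
  "gzgzi" → prefix "gz" already present; 3 new (g, z, i)
  "gzgziitg" → prefix "gzgzi" already present; 3 new (i, t, g)
Total nodes = 5 + 6 + 1 + 6 + 4 + 5 + 1 + 3 + 3 = 34

34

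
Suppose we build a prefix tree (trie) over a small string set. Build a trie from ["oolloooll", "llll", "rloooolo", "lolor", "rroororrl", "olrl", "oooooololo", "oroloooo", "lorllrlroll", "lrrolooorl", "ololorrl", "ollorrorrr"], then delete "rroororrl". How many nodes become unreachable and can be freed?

Walk "rroororrl" from the leaf back toward the root, removing each node that no remaining word uses.
The suffix "roororrl" (8 nodes) is used only by "rroororrl"; the node for "r" still has the child "l", so pruning stops there.
Nodes removed: 8

8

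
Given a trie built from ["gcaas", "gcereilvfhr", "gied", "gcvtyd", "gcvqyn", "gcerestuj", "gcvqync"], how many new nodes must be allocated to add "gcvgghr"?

4

Walking "gcvgghr" from the root, the first 3 characters ("gcv") follow existing edges; "g" is the first miss.
Each of the 4 remaining characters creates one node.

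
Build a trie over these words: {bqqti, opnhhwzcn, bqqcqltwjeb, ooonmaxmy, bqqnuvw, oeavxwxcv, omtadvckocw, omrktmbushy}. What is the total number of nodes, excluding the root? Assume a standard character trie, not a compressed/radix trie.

61

Insert word by word; a character creates a node only if that edge doesn't already exist:
  "bqqti" → 5 new (b, q, q, t, i)
  "opnhhwzcn" → 9 new (o, p, n, h, h, w, z, c, n)
  "bqqcqltwjeb" → prefix "bqq" already present; 8 new (c, q, l, t, w, j, e, b)
  "ooonmaxmy" → prefix "o" already present; 8 new (o, o, n, m, a, x, m, y)
  "bqqnuvw" → prefix "bqq" already present; 4 new (n, u, v, w)
  "oeavxwxcv" → prefix "o" already present; 8 new (e, a, v, x, w, x, c, v)
  "omtadvckocw" → prefix "o" already present; 10 new (m, t, a, d, v, c, k, o, c, w)
  "omrktmbushy" → prefix "om" already present; 9 new (r, k, t, m, b, u, s, h, y)
Total nodes = 5 + 9 + 8 + 8 + 4 + 8 + 10 + 9 = 61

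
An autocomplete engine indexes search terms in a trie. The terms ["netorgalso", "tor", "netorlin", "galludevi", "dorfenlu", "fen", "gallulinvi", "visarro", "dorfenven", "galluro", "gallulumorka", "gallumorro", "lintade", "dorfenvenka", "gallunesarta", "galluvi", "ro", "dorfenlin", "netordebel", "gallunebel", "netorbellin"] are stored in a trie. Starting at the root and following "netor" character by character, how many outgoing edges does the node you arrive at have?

4

Follow the path "netor" to its node, then look at its outgoing edges.
Distinct next characters after "netor": b, d, g, l.
That node has 4 child edges.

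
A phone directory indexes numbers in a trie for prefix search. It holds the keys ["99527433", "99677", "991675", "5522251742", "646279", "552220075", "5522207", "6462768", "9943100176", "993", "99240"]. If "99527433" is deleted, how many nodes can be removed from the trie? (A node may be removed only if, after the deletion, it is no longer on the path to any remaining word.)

6

Walk "99527433" from the leaf back toward the root, removing each node that no remaining word uses.
The suffix "527433" (6 nodes) is used only by "99527433"; the node for "99" still has the child "6", so pruning stops there.
Nodes removed: 6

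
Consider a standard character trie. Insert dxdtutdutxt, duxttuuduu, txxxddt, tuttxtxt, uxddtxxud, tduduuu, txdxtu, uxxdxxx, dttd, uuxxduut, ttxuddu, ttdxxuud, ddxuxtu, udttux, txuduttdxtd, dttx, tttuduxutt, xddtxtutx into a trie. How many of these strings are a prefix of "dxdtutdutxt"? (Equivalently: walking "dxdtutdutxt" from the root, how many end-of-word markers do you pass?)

Check each prefix of "dxdtutdutxt" against the stored set — each match is an end-marker on the path.
Prefixes of the query that are stored words: "dxdtutdutxt"
Count: 1

1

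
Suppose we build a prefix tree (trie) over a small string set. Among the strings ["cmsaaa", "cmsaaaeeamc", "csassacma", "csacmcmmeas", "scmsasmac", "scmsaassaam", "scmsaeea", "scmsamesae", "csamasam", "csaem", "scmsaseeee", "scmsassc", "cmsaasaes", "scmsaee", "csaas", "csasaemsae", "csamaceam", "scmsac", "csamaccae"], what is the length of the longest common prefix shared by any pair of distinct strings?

7

The deepest shared node is where two words last agree before diverging.
"scmsaee" and "scmsaeea" agree on "scmsaee" (7 characters) before diverging; nothing deeper is shared.
Longest shared-prefix length: 7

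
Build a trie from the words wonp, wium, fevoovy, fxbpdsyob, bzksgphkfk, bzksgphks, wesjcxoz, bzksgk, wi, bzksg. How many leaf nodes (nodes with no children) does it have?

8

Leaves are exactly the stored words that no other stored word extends.
Those words: "bzksgk", "bzksgphkfk", "bzksgphks", "fevoovy", "fxbpdsyob", "wesjcxoz", "wium", "wonp"
Leaf count: 8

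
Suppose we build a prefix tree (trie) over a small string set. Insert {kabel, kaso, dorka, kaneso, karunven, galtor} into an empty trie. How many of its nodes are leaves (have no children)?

6

A leaf is a node with no children — equivalently, the end of a word that is not a proper prefix of any other stored word.
Those words: "dorka", "galtor", "kabel", "kaneso", "karunven", "kaso"
Leaf count: 6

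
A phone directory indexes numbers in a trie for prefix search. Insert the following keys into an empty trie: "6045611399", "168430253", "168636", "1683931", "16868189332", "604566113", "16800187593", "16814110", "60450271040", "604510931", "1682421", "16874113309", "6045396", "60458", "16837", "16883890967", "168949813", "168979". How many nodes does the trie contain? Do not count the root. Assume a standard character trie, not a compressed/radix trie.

95

Count nodes per top-level branch (shared prefixes stored once):
  '1'-branch (16800187593, 16814110, 1682421, 16837, 1683931, 168430253, 168636, 16868189332, 16874113309, 16883890967, 168949813, 168979): 65 nodes
  '6'-branch (60450271040, 604510931, 6045396, 6045611399, 604566113, 60458): 30 nodes
Sum: 95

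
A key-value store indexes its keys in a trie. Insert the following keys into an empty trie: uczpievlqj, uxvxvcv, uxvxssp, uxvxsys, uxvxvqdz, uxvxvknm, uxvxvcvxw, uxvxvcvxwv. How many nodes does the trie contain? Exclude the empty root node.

30

Trace insertions, counting only characters that open a new branch:
  "uczpievlqj" → 10 new (u, c, z, p, i, e, v, l, q, j)
  "uxvxvcv" → prefix "u" already present; 6 new (x, v, x, v, c, v)
  "uxvxssp" → prefix "uxvx" already present; 3 new (s, s, p)
  "uxvxsys" → prefix "uxvxs" already present; 2 new (y, s)
  "uxvxvqdz" → prefix "uxvxv" already present; 3 new (q, d, z)
  "uxvxvknm" → prefix "uxvxv" already present; 3 new (k, n, m)
  "uxvxvcvxw" → prefix "uxvxvcv" already present; 2 new (x, w)
  "uxvxvcvxwv" → prefix "uxvxvcvxw" already present; 1 new (v)
Total nodes = 10 + 6 + 3 + 2 + 3 + 3 + 2 + 1 = 30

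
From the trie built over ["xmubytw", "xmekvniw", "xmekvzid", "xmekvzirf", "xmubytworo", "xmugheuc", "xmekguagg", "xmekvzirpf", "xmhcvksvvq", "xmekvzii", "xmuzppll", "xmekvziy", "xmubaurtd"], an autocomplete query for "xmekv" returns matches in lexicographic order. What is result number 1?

xmekvniw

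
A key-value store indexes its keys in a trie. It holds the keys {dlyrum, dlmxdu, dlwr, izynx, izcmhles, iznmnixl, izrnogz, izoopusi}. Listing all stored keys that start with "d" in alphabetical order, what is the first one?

dlmxdu

DFS of the "d" subtree visits, in order: "dlmxdu", "dlwr", "dlyrum"
The 1st is dlmxdu.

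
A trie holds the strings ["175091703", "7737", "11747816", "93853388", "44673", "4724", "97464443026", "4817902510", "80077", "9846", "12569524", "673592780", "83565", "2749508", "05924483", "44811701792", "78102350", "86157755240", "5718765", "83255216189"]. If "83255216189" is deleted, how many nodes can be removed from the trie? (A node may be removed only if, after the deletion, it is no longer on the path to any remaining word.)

After clearing the end-marker at "83255216189", prune upward until reaching a node still needed by another word.
The suffix "255216189" (9 nodes) is used only by "83255216189"; the node for "83" still has the child "5", so pruning stops there.
Nodes removed: 9

9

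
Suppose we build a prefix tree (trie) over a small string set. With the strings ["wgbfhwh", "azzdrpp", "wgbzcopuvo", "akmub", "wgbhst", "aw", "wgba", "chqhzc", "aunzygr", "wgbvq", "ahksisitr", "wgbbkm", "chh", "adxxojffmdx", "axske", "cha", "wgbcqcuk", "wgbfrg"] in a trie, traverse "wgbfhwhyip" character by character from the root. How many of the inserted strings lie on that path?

1

Traverse "wgbfhwhyip" character by character; count nodes along the way that are marked as word ends.
Prefixes of the query that are stored words: "wgbfhwh"
Count: 1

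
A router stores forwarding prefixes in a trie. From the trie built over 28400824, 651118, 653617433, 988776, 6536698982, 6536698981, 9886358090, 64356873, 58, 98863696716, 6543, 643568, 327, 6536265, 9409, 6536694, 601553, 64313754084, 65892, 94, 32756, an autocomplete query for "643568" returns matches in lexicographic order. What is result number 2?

Filter for "643568…" and sort: "643568", "64356873"
Position 2: 64356873

64356873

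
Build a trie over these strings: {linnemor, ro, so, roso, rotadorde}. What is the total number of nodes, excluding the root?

21

Count nodes per top-level branch (shared prefixes stored once):
  'l'-branch (linnemor): 8 nodes
  'r'-branch (ro, roso, rotadorde): 11 nodes
  's'-branch (so): 2 nodes
Sum: 21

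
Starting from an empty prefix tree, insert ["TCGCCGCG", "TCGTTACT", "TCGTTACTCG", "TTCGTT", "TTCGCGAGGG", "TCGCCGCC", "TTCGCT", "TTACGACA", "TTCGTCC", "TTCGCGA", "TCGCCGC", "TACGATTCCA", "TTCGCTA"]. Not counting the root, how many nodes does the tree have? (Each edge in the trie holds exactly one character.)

46

For each word, the new-node count is its length minus the longest prefix already in the trie:
  "TCGCCGCG" → 8 new (T, C, G, C, C, G, C, G)
  "TCGTTACT" → prefix "TCG" already present; 5 new (T, T, A, C, T)
  "TCGTTACTCG" → prefix "TCGTTACT" already present; 2 new (C, G)
  "TTCGTT" → prefix "T" already present; 5 new (T, C, G, T, T)
  "TTCGCGAGGG" → prefix "TTCG" already present; 6 new (C, G, A, G, G, G)
  "TCGCCGCC" → prefix "TCGCCGC" already present; 1 new (C)
  "TTCGCT" → prefix "TTCGC" already present; 1 new (T)
  "TTACGACA" → prefix "TT" already present; 6 new (A, C, G, A, C, A)
  "TTCGTCC" → prefix "TTCGT" already present; 2 new (C, C)
  "TTCGCGA" → prefix "TTCGCGA" already present; 0 new (none)
  "TCGCCGC" → prefix "TCGCCGC" already present; 0 new (none)
  "TACGATTCCA" → prefix "T" already present; 9 new (A, C, G, A, T, T, C, C, A)
  "TTCGCTA" → prefix "TTCGCT" already present; 1 new (A)
Total nodes = 8 + 5 + 2 + 5 + 6 + 1 + 1 + 6 + 2 + 0 + 0 + 9 + 1 = 46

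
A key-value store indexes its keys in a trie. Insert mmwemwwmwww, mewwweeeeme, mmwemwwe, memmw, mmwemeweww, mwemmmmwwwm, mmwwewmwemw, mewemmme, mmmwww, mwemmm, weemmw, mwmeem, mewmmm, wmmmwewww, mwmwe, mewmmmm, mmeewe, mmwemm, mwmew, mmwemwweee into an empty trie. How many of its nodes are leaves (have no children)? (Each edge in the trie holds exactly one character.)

A leaf is a node with no children — equivalently, the end of a word that is not a proper prefix of any other stored word.
Those words: "memmw", "mewemmme", "mewmmmm", "mewwweeeeme", "mmeewe", "mmmwww", "mmwemeweww", "mmwemm", "mmwemwweee", "mmwemwwmwww", "mmwwewmwemw", "mwemmmmwwwm", "mwmeem", "mwmew", "mwmwe", "weemmw", "wmmmwewww"
Leaf count: 17

17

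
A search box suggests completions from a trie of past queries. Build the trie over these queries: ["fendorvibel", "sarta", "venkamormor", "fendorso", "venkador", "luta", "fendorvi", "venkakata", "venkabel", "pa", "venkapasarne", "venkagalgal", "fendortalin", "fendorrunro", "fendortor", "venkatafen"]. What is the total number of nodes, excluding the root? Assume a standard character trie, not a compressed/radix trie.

Trace insertions, counting only characters that open a new branch:
  "fendorvibel" → 11 new (f, e, n, d, o, r, v, i, b, e, l)
  "sarta" → 5 new (s, a, r, t, a)
  "venkamormor" → 11 new (v, e, n, k, a, m, o, r, m, o, r)
  "fendorso" → prefix "fendor" already present; 2 new (s, o)
  "venkador" → prefix "venka" already present; 3 new (d, o, r)
  "luta" → 4 new (l, u, t, a)
  "fendorvi" → prefix "fendorvi" already present; 0 new (none)
  "venkakata" → prefix "venka" already present; 4 new (k, a, t, a)
  "venkabel" → prefix "venka" already present; 3 new (b, e, l)
  "pa" → 2 new (p, a)
  "venkapasarne" → prefix "venka" already present; 7 new (p, a, s, a, r, n, e)
  "venkagalgal" → prefix "venka" already present; 6 new (g, a, l, g, a, l)
  "fendortalin" → prefix "fendor" already present; 5 new (t, a, l, i, n)
  "fendorrunro" → prefix "fendor" already present; 5 new (r, u, n, r, o)
  "fendortor" → prefix "fendort" already present; 2 new (o, r)
  "venkatafen" → prefix "venka" already present; 5 new (t, a, f, e, n)
Total nodes = 11 + 5 + 11 + 2 + 3 + 4 + 0 + 4 + 3 + 2 + 7 + 6 + 5 + 5 + 2 + 5 = 75

75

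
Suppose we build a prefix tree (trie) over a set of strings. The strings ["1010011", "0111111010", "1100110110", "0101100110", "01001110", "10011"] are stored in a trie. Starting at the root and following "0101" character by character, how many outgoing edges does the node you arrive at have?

1

The children of the "0101" node are the distinct next characters among strings starting with "0101".
Distinct next characters after "0101": 1.
That node has 1 child edge.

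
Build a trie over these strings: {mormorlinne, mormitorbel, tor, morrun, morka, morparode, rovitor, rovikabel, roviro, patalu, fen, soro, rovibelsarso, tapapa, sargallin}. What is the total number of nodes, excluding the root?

80

Count nodes per top-level branch (shared prefixes stored once):
  'f'-branch (fen): 3 nodes
  'm'-branch (morka, mormitorbel, mormorlinne, morparode, morrun): 29 nodes
  'p'-branch (patalu): 6 nodes
  'r'-branch (rovibelsarso, rovikabel, roviro, rovitor): 22 nodes
  's'-branch (sargallin, soro): 12 nodes
  't'-branch (tapapa, tor): 8 nodes
Sum: 80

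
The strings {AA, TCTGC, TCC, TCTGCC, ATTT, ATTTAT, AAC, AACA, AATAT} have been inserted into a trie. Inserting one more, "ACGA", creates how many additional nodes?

The longest prefix of "ACGA" already in the trie is "A" (length 1).
So 4 − 1 = 3 new nodes.

3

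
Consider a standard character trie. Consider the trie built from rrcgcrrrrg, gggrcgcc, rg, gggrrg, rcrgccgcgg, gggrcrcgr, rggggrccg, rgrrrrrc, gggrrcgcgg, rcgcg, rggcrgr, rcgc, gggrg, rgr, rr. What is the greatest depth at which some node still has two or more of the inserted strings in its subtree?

5

Look for the deepest trie node that still has at least two words in its subtree.
e.g. "gggrcgcc" and "gggrcrcgr" share the prefix "gggrc" of length 5; no pair shares a longer one.
Longest shared-prefix length: 5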